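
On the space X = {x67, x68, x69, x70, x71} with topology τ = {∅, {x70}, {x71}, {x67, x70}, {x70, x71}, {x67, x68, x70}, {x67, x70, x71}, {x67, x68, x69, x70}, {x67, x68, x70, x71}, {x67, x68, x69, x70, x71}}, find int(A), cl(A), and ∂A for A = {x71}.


int(A) = {x71}, cl(A) = {x71}, ∂A = ∅.

Closed sets in (X, τ) are complements of opens:
  closed(X, τ) = {∅, {x69}, {x71}, {x68, x69}, {x69, x71}, {x67, x68, x69}, {x68, x69, x71}, {x67, x68, x69, x70}, {x67, x68, x69, x71}, {x67, x68, x69, x70, x71}}.
int(A) = ⋃ {U ∈ τ : U ⊆ A}. Opens contained in A: ∅, {x71}.
Taking the union of these: int(A) = {x71}.
cl(A) = ⋂ {C closed : A ⊆ C}. Closed sets containing A: {x71}, {x69, x71}, {x68, x69, x71}, {x67, x68, x69, x71}, {x67, x68, x69, x70, x71}.
Intersecting these: cl(A) = {x71}.
∂A = cl(A) ∖ int(A) = {x71} ∖ {x71} = ∅.


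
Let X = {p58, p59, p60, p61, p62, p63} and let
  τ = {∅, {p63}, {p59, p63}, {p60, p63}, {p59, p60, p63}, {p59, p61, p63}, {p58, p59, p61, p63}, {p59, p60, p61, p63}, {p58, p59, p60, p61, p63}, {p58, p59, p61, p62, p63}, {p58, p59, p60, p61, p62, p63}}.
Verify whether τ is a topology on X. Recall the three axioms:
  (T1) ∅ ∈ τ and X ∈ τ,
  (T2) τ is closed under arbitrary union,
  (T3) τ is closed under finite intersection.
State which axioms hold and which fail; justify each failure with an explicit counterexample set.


τ IS a topology on X.

Axiom (T1): ∅ ∈ τ? Yes; X ∈ τ? Yes.
Axiom (T2/T3): check pairwise unions and intersections of members of τ.
All pairwise intersections and unions checked — each lies in τ. Therefore τ satisfies (T1), (T2), (T3): it IS a topology on X.


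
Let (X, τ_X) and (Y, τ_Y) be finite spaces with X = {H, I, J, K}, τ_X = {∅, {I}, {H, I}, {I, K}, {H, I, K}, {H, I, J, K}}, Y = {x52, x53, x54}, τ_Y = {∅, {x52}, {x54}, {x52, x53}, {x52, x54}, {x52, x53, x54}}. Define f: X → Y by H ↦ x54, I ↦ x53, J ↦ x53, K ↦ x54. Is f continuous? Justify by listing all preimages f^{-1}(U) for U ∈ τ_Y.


f is NOT continuous.

Compute f^{-1}(U) for each U ∈ τ_Y:
  U = ∅: f^{-1}(U) = ∅ ∈ τ_X ✓.
  U = {x52}: f^{-1}(U) = ∅ ∈ τ_X ✓.
  U = {x54}: f^{-1}(U) = {H, K} ∉ τ_X ✗.
  U = {x52, x53}: f^{-1}(U) = {I, J} ∉ τ_X ✗.
  U = {x52, x54}: f^{-1}(U) = {H, K} ∉ τ_X ✗.
  U = {x52, x53, x54}: f^{-1}(U) = {H, I, J, K} ∈ τ_X ✓.
Found U = {x54} with f^{-1}(U) = {H, K} not in τ_X. Therefore f is NOT continuous.


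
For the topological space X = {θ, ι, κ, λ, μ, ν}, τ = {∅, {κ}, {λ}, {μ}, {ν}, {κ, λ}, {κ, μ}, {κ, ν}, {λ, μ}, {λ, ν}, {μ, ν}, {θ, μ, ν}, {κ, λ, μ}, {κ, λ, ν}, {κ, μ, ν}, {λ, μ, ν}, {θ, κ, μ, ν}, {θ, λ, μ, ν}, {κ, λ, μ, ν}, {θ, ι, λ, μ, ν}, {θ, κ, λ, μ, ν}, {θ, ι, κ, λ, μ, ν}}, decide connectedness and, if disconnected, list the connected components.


(X, τ) is disconnected; components = [{κ}, {θ, ι, λ, μ, ν}].

Find clopen sets (U ∈ τ with X ∖ U ∈ τ):
  U = ∅, X ∖ U = {θ, ι, κ, λ, μ, ν} — both open, so U is clopen.
  U = {κ}, X ∖ U = {θ, ι, λ, μ, ν} — both open, so U is clopen.
  U = {θ, ι, λ, μ, ν}, X ∖ U = {κ} — both open, so U is clopen.
  U = {θ, ι, κ, λ, μ, ν}, X ∖ U = ∅ — both open, so U is clopen.
Nontrivial clopen(s) exist: e.g. {θ, ι, λ, μ, ν}. So (X, τ) is disconnected.
Compute connected components by grouping points that agree on all clopens:
  component: {κ}
  component: {θ, ι, λ, μ, ν}


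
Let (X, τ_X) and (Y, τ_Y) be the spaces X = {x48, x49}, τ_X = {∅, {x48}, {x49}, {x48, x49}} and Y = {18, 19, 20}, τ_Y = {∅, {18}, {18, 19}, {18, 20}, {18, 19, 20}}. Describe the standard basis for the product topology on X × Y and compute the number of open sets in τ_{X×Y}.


Basis B = {∅ × ∅, {x48} × {18}, {x49} × {18}, {x48} × {18, 19}, {x48} × {18, 20}, {x48, x49} × {18}, {x49} × {18, 19}, {x49} × {18, 20}, {x48} × {18, 19, 20}, {x49} × {18, 19, 20}, {x48, x49} × {18, 19}, {x48, x49} × {18, 20}, {x48, x49} × {18, 19, 20}}; |τ_{X×Y}| = 25.

Enumerate products U × V with U ∈ τ_X, V ∈ τ_Y (deduplicated):
  ∅ × ∅ = {} (∅)
  {x48} × {18} = {(x48,18)}
  {x49} × {18} = {(x49,18)}
  {x48} × {18, 19} = {(x48,18), (x48,19)}
  {x48} × {18, 20} = {(x48,18), (x48,20)}
  {x48, x49} × {18} = {(x48,18), (x49,18)}
  {x49} × {18, 19} = {(x49,18), (x49,19)}
  {x49} × {18, 20} = {(x49,18), (x49,20)}
  {x48} × {18, 19, 20} = {(x48,18), (x48,19), (x48,20)}
  {x49} × {18, 19, 20} = {(x49,18), (x49,19), (x49,20)}
  {x48, x49} × {18, 19} = {(x48,18), (x48,19), (x49,18), (x49,19)}
  {x48, x49} × {18, 20} = {(x48,18), (x48,20), (x49,18), (x49,20)}
  {x48, x49} × {18, 19, 20} = {(x48,18), (x48,19), (x48,20), (x49,18), (x49,19), (x49,20)}
These 13 distinct sets form the basis B.
Close under arbitrary unions to get τ_{X×Y}; counting gives |τ_{X×Y}| = 25.


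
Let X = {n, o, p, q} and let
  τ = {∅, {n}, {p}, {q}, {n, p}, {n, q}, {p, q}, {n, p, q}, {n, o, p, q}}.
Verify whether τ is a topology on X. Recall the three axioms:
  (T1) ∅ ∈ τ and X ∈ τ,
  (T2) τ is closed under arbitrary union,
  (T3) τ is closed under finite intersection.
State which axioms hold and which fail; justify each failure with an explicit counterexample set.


τ IS a topology on X.

Axiom (T1): ∅ ∈ τ? Yes; X ∈ τ? Yes.
Axiom (T2/T3): check pairwise unions and intersections of members of τ.
All pairwise intersections and unions checked — each lies in τ. Therefore τ satisfies (T1), (T2), (T3): it IS a topology on X.


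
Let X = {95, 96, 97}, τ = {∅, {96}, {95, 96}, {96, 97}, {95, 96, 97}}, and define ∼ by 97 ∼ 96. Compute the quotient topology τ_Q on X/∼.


X/∼ = {[95], [96=97]}; |τ_Q| = 3.

Equivalence classes: [95], [96=97].
Quotient map π: X → X/∼ sends 95 ↦ [95], 96 ↦ [96=97], 97 ↦ [96=97].
For each subset V ⊆ X/∼, compute π^{-1}(V) ⊆ X and check whether π^{-1}(V) ∈ τ. V is open in τ_Q iff π^{-1}(V) ∈ τ.
  V = {}: π^{-1}(V) = ∅ ∈ τ ✓.
  V = {[95]}: π^{-1}(V) = {95} ∉ τ ✗.
  V = {[96=97]}: π^{-1}(V) = {96, 97} ∈ τ ✓.
  V = {[95], [96=97]}: π^{-1}(V) = {95, 96, 97} ∈ τ ✓.
Open sets in the quotient: τ_Q = {{}, {[96=97]}, {[95], [96=97]}} (3 elements).


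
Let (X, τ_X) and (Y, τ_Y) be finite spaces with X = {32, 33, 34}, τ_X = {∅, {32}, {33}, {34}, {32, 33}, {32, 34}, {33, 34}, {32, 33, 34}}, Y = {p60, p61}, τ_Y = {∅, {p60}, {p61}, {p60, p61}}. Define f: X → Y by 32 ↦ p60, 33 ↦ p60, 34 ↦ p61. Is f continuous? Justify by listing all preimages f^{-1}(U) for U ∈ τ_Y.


f IS continuous.

Compute f^{-1}(U) for each U ∈ τ_Y:
  U = ∅: f^{-1}(U) = ∅ ∈ τ_X ✓.
  U = {p60}: f^{-1}(U) = {32, 33} ∈ τ_X ✓.
  U = {p61}: f^{-1}(U) = {34} ∈ τ_X ✓.
  U = {p60, p61}: f^{-1}(U) = {32, 33, 34} ∈ τ_X ✓.
Every preimage lies in τ_X, so f IS continuous.


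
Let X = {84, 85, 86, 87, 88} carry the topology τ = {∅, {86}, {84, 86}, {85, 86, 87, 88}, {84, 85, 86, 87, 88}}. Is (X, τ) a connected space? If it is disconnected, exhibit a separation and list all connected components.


(X, τ) is connected.

Find clopen sets (U ∈ τ with X ∖ U ∈ τ):
  U = ∅, X ∖ U = {84, 85, 86, 87, 88} — both open, so U is clopen.
  U = {84, 85, 86, 87, 88}, X ∖ U = ∅ — both open, so U is clopen.
Only trivial clopens (∅ and X) exist, so (X, τ) is connected.
Compute connected components by grouping points that agree on all clopens:
  component: {84, 85, 86, 87, 88}


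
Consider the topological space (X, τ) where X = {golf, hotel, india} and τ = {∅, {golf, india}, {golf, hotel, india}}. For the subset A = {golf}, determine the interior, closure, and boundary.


int(A) = ∅, cl(A) = {golf, hotel, india}, ∂A = {golf, hotel, india}.

Closed sets in (X, τ) are complements of opens:
  closed(X, τ) = {∅, {hotel}, {golf, hotel, india}}.
int(A) = ⋃ {U ∈ τ : U ⊆ A}. Opens contained in A: ∅.
Taking the union of these: int(A) = ∅.
cl(A) = ⋂ {C closed : A ⊆ C}. Closed sets containing A: {golf, hotel, india}.
Intersecting these: cl(A) = {golf, hotel, india}.
∂A = cl(A) ∖ int(A) = {golf, hotel, india} ∖ ∅ = {golf, hotel, india}.


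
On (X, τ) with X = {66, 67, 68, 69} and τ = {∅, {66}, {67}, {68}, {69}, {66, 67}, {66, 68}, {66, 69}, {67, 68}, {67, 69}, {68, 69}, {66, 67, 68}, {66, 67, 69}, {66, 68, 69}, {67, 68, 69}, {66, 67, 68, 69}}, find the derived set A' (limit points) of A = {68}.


A' = ∅

For each x ∈ X, list the open sets U ∈ τ with x ∈ U, then check whether U ∩ (A ∖ {x}) ≠ ∅ for every such U.
  x = 66: open {66} ∋ x has {66} ∩ (A ∖ {66}) = ∅, so x is NOT a limit point.
  x = 67: open {67} ∋ x has {67} ∩ (A ∖ {67}) = ∅, so x is NOT a limit point.
  x = 68: open {68} ∋ x has {68} ∩ (A ∖ {68}) = ∅, so x is NOT a limit point.
  x = 69: open {69} ∋ x has {69} ∩ (A ∖ {69}) = ∅, so x is NOT a limit point.
Collecting: A' = ∅.


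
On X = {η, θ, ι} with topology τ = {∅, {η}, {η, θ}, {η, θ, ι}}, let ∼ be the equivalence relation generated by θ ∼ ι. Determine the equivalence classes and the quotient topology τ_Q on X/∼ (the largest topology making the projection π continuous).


X/∼ = {[η], [θ=ι]}; |τ_Q| = 3.

Equivalence classes: [η], [θ=ι].
Quotient map π: X → X/∼ sends η ↦ [η], θ ↦ [θ=ι], ι ↦ [θ=ι].
For each subset V ⊆ X/∼, compute π^{-1}(V) ⊆ X and check whether π^{-1}(V) ∈ τ. V is open in τ_Q iff π^{-1}(V) ∈ τ.
  V = {}: π^{-1}(V) = ∅ ∈ τ ✓.
  V = {[η]}: π^{-1}(V) = {η} ∈ τ ✓.
  V = {[θ=ι]}: π^{-1}(V) = {θ, ι} ∉ τ ✗.
  V = {[η], [θ=ι]}: π^{-1}(V) = {η, θ, ι} ∈ τ ✓.
Open sets in the quotient: τ_Q = {{}, {[η]}, {[η], [θ=ι]}} (3 elements).


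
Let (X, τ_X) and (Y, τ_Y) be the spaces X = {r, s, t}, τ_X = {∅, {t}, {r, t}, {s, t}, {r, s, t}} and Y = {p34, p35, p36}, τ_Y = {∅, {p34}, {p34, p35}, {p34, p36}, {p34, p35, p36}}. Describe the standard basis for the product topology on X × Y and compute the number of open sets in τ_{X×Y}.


Basis B = {∅ × ∅, {t} × {p34}, {r, t} × {p34}, {s, t} × {p34}, {t} × {p34, p35}, {t} × {p34, p36}, {r, s, t} × {p34}, {t} × {p34, p35, p36}, {r, t} × {p34, p35}, {r, t} × {p34, p36}, {s, t} × {p34, p35}, {s, t} × {p34, p36}, {r, t} × {p34, p35, p36}, {r, s, t} × {p34, p35}, {r, s, t} × {p34, p36}, {s, t} × {p34, p35, p36}, {r, s, t} × {p34, p35, p36}}; |τ_{X×Y}| = 48.

Enumerate products U × V with U ∈ τ_X, V ∈ τ_Y (deduplicated):
  ∅ × ∅ = {} (∅)
  {t} × {p34} = {(t,p34)}
  {r, t} × {p34} = {(r,p34), (t,p34)}
  {s, t} × {p34} = {(s,p34), (t,p34)}
  {t} × {p34, p35} = {(t,p34), (t,p35)}
  {t} × {p34, p36} = {(t,p34), (t,p36)}
  {r, s, t} × {p34} = {(r,p34), (s,p34), (t,p34)}
  {t} × {p34, p35, p36} = {(t,p34), (t,p35), (t,p36)}
  {r, t} × {p34, p35} = {(r,p34), (r,p35), (t,p34), (t,p35)}
  {r, t} × {p34, p36} = {(r,p34), (r,p36), (t,p34), (t,p36)}
  {s, t} × {p34, p35} = {(s,p34), (s,p35), (t,p34), (t,p35)}
  {s, t} × {p34, p36} = {(s,p34), (s,p36), (t,p34), (t,p36)}
  {r, t} × {p34, p35, p36} = {(r,p34), (r,p35), (r,p36), (t,p34), (t,p35), (t,p36)}
  {r, s, t} × {p34, p35} = {(r,p34), (r,p35), (s,p34), (s,p35), (t,p34), (t,p35)}
  {r, s, t} × {p34, p36} = {(r,p34), (r,p36), (s,p34), (s,p36), (t,p34), (t,p36)}
  {s, t} × {p34, p35, p36} = {(s,p34), (s,p35), (s,p36), (t,p34), (t,p35), (t,p36)}
  {r, s, t} × {p34, p35, p36} = {(r,p34), (r,p35), (r,p36), (s,p34), (s,p35), (s,p36), (t,p34), (t,p35), (t,p36)}
These 17 distinct sets form the basis B.
Close under arbitrary unions to get τ_{X×Y}; counting gives |τ_{X×Y}| = 48.


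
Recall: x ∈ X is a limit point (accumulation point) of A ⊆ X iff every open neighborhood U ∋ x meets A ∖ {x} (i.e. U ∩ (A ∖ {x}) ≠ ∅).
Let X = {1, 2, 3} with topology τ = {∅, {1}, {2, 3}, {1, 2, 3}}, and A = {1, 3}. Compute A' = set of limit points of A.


A' = {2}

For each x ∈ X, list the open sets U ∈ τ with x ∈ U, then check whether U ∩ (A ∖ {x}) ≠ ∅ for every such U.
  x = 1: open {1} ∋ x has {1} ∩ (A ∖ {1}) = ∅, so x is NOT a limit point.
  x = 2: opens ∋ x are {2, 3}, {1, 2, 3}; each meets A ∖ {2}, so x IS a limit point.
  x = 3: open {2, 3} ∋ x has {2, 3} ∩ (A ∖ {3}) = ∅, so x is NOT a limit point.
Collecting: A' = {2}.


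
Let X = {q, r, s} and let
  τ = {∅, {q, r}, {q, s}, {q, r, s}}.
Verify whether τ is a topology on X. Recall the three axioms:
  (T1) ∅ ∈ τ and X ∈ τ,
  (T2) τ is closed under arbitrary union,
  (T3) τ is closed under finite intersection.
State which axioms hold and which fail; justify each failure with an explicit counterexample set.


τ is NOT a topology on X.

Axiom (T1): ∅ ∈ τ? Yes; X ∈ τ? Yes.
Axiom (T2/T3): check pairwise unions and intersections of members of τ.
Counterexample for (T3): {q, r} ∩ {q, s} = {q} ∉ τ. Therefore τ is NOT a topology.


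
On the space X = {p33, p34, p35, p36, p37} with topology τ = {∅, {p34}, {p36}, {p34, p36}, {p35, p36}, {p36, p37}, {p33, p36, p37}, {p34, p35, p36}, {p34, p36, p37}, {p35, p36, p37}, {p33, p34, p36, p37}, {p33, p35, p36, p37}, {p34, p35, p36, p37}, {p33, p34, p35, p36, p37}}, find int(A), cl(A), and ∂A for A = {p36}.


int(A) = {p36}, cl(A) = {p33, p35, p36, p37}, ∂A = {p33, p35, p37}.

Closed sets in (X, τ) are complements of opens:
  closed(X, τ) = {∅, {p33}, {p34}, {p35}, {p33, p34}, {p33, p35}, {p33, p37}, {p34, p35}, {p33, p34, p35}, {p33, p34, p37}, {p33, p35, p37}, {p33, p34, p35, p37}, {p33, p35, p36, p37}, {p33, p34, p35, p36, p37}}.
int(A) = ⋃ {U ∈ τ : U ⊆ A}. Opens contained in A: ∅, {p36}.
Taking the union of these: int(A) = {p36}.
cl(A) = ⋂ {C closed : A ⊆ C}. Closed sets containing A: {p33, p35, p36, p37}, {p33, p34, p35, p36, p37}.
Intersecting these: cl(A) = {p33, p35, p36, p37}.
∂A = cl(A) ∖ int(A) = {p33, p35, p36, p37} ∖ {p36} = {p33, p35, p37}.


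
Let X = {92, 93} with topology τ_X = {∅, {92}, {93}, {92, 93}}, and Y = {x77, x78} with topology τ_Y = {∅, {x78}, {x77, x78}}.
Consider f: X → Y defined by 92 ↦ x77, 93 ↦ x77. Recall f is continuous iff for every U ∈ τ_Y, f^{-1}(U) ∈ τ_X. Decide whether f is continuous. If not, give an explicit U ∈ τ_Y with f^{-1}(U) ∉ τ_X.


f IS continuous.

Compute f^{-1}(U) for each U ∈ τ_Y:
  U = ∅: f^{-1}(U) = ∅ ∈ τ_X ✓.
  U = {x78}: f^{-1}(U) = ∅ ∈ τ_X ✓.
  U = {x77, x78}: f^{-1}(U) = {92, 93} ∈ τ_X ✓.
Every preimage lies in τ_X, so f IS continuous.


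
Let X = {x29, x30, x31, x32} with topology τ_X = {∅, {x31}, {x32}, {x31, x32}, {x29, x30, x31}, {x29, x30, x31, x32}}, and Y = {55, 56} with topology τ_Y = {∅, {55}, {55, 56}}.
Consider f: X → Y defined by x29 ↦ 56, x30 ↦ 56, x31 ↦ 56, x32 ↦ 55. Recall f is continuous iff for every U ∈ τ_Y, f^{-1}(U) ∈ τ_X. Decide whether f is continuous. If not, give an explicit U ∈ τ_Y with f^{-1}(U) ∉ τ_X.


f IS continuous.

Compute f^{-1}(U) for each U ∈ τ_Y:
  U = ∅: f^{-1}(U) = ∅ ∈ τ_X ✓.
  U = {55}: f^{-1}(U) = {x32} ∈ τ_X ✓.
  U = {55, 56}: f^{-1}(U) = {x29, x30, x31, x32} ∈ τ_X ✓.
Every preimage lies in τ_X, so f IS continuous.


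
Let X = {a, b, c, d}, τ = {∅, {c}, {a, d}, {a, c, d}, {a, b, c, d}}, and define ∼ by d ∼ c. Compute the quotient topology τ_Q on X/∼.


X/∼ = {[a], [b], [c=d]}; |τ_Q| = 3.

Equivalence classes: [a], [b], [c=d].
Quotient map π: X → X/∼ sends a ↦ [a], b ↦ [b], c ↦ [c=d], d ↦ [c=d].
For each subset V ⊆ X/∼, compute π^{-1}(V) ⊆ X and check whether π^{-1}(V) ∈ τ. V is open in τ_Q iff π^{-1}(V) ∈ τ.
  V = {}: π^{-1}(V) = ∅ ∈ τ ✓.
  V = {[a]}: π^{-1}(V) = {a} ∉ τ ✗.
  V = {[b]}: π^{-1}(V) = {b} ∉ τ ✗.
  V = {[a], [b]}: π^{-1}(V) = {a, b} ∉ τ ✗.
  V = {[c=d]}: π^{-1}(V) = {c, d} ∉ τ ✗.
  V = {[a], [c=d]}: π^{-1}(V) = {a, c, d} ∈ τ ✓.
  V = {[b], [c=d]}: π^{-1}(V) = {b, c, d} ∉ τ ✗.
  V = {[a], [b], [c=d]}: π^{-1}(V) = {a, b, c, d} ∈ τ ✓.
Open sets in the quotient: τ_Q = {{}, {[a], [c=d]}, {[a], [b], [c=d]}} (3 elements).


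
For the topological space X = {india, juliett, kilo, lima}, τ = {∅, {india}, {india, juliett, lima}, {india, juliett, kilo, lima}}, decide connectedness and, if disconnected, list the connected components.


(X, τ) is connected.

Find clopen sets (U ∈ τ with X ∖ U ∈ τ):
  U = ∅, X ∖ U = {india, juliett, kilo, lima} — both open, so U is clopen.
  U = {india, juliett, kilo, lima}, X ∖ U = ∅ — both open, so U is clopen.
Only trivial clopens (∅ and X) exist, so (X, τ) is connected.
Compute connected components by grouping points that agree on all clopens:
  component: {india, juliett, kilo, lima}


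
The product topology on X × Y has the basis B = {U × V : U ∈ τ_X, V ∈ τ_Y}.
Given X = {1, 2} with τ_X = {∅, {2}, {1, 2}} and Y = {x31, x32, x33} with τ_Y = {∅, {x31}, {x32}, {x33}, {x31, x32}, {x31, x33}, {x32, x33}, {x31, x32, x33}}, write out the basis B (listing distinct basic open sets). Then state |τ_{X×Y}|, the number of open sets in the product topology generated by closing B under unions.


Basis B = {∅ × ∅, {2} × {x31}, {2} × {x32}, {2} × {x33}, {1, 2} × {x31}, {1, 2} × {x32}, {1, 2} × {x33}, {2} × {x31, x32}, {2} × {x31, x33}, {2} × {x32, x33}, {2} × {x31, x32, x33}, {1, 2} × {x31, x32}, {1, 2} × {x31, x33}, {1, 2} × {x32, x33}, {1, 2} × {x31, x32, x33}}; |τ_{X×Y}| = 27.

Enumerate products U × V with U ∈ τ_X, V ∈ τ_Y (deduplicated):
  ∅ × ∅ = {} (∅)
  {2} × {x31} = {(2,x31)}
  {2} × {x32} = {(2,x32)}
  {2} × {x33} = {(2,x33)}
  {1, 2} × {x31} = {(1,x31), (2,x31)}
  {1, 2} × {x32} = {(1,x32), (2,x32)}
  {1, 2} × {x33} = {(1,x33), (2,x33)}
  {2} × {x31, x32} = {(2,x31), (2,x32)}
  {2} × {x31, x33} = {(2,x31), (2,x33)}
  {2} × {x32, x33} = {(2,x32), (2,x33)}
  {2} × {x31, x32, x33} = {(2,x31), (2,x32), (2,x33)}
  {1, 2} × {x31, x32} = {(1,x31), (1,x32), (2,x31), (2,x32)}
  {1, 2} × {x31, x33} = {(1,x31), (1,x33), (2,x31), (2,x33)}
  {1, 2} × {x32, x33} = {(1,x32), (1,x33), (2,x32), (2,x33)}
  {1, 2} × {x31, x32, x33} = {(1,x31), (1,x32), (1,x33), (2,x31), (2,x32), (2,x33)}
These 15 distinct sets form the basis B.
Close under arbitrary unions to get τ_{X×Y}; counting gives |τ_{X×Y}| = 27.


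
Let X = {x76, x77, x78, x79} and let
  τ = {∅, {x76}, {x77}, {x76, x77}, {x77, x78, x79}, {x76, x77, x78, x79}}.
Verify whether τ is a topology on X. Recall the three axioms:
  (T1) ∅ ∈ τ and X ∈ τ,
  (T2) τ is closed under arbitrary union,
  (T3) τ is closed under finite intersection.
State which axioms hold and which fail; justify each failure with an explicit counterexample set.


τ IS a topology on X.

Axiom (T1): ∅ ∈ τ? Yes; X ∈ τ? Yes.
Axiom (T2/T3): check pairwise unions and intersections of members of τ.
All pairwise intersections and unions checked — each lies in τ. Therefore τ satisfies (T1), (T2), (T3): it IS a topology on X.


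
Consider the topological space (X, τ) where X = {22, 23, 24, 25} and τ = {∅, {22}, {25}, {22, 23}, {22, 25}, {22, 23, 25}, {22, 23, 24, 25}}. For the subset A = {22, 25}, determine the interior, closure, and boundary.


int(A) = {22, 25}, cl(A) = {22, 23, 24, 25}, ∂A = {23, 24}.

Closed sets in (X, τ) are complements of opens:
  closed(X, τ) = {∅, {24}, {23, 24}, {24, 25}, {22, 23, 24}, {23, 24, 25}, {22, 23, 24, 25}}.
int(A) = ⋃ {U ∈ τ : U ⊆ A}. Opens contained in A: ∅, {22}, {25}, {22, 25}.
Taking the union of these: int(A) = {22, 25}.
cl(A) = ⋂ {C closed : A ⊆ C}. Closed sets containing A: {22, 23, 24, 25}.
Intersecting these: cl(A) = {22, 23, 24, 25}.
∂A = cl(A) ∖ int(A) = {22, 23, 24, 25} ∖ {22, 25} = {23, 24}.


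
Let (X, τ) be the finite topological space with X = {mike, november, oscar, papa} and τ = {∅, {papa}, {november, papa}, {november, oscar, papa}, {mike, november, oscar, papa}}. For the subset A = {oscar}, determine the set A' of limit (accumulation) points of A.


A' = {mike}

For each x ∈ X, list the open sets U ∈ τ with x ∈ U, then check whether U ∩ (A ∖ {x}) ≠ ∅ for every such U.
  x = mike: opens ∋ x are {mike, november, oscar, papa}; each meets A ∖ {mike}, so x IS a limit point.
  x = november: open {november, papa} ∋ x has {november, papa} ∩ (A ∖ {november}) = ∅, so x is NOT a limit point.
  x = oscar: open {november, oscar, papa} ∋ x has {november, oscar, papa} ∩ (A ∖ {oscar}) = ∅, so x is NOT a limit point.
  x = papa: open {papa} ∋ x has {papa} ∩ (A ∖ {papa}) = ∅, so x is NOT a limit point.
Collecting: A' = {mike}.


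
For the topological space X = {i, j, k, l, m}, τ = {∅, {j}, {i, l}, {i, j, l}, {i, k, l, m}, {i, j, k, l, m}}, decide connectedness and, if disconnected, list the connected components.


(X, τ) is disconnected; components = [{j}, {i, k, l, m}].

Find clopen sets (U ∈ τ with X ∖ U ∈ τ):
  U = ∅, X ∖ U = {i, j, k, l, m} — both open, so U is clopen.
  U = {j}, X ∖ U = {i, k, l, m} — both open, so U is clopen.
  U = {i, k, l, m}, X ∖ U = {j} — both open, so U is clopen.
  U = {i, j, k, l, m}, X ∖ U = ∅ — both open, so U is clopen.
Nontrivial clopen(s) exist: e.g. {i, k, l, m}. So (X, τ) is disconnected.
Compute connected components by grouping points that agree on all clopens:
  component: {j}
  component: {i, k, l, m}


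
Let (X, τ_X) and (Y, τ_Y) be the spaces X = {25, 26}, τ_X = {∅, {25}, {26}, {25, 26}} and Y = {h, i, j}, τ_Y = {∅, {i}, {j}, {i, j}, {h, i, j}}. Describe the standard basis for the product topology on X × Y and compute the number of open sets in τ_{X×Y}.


Basis B = {∅ × ∅, {25} × {i}, {25} × {j}, {26} × {i}, {26} × {j}, {25} × {i, j}, {25, 26} × {i}, {25, 26} × {j}, {26} × {i, j}, {25} × {h, i, j}, {26} × {h, i, j}, {25, 26} × {i, j}, {25, 26} × {h, i, j}}; |τ_{X×Y}| = 25.

Enumerate products U × V with U ∈ τ_X, V ∈ τ_Y (deduplicated):
  ∅ × ∅ = {} (∅)
  {25} × {i} = {(25,i)}
  {25} × {j} = {(25,j)}
  {26} × {i} = {(26,i)}
  {26} × {j} = {(26,j)}
  {25} × {i, j} = {(25,i), (25,j)}
  {25, 26} × {i} = {(25,i), (26,i)}
  {25, 26} × {j} = {(25,j), (26,j)}
  {26} × {i, j} = {(26,i), (26,j)}
  {25} × {h, i, j} = {(25,h), (25,i), (25,j)}
  {26} × {h, i, j} = {(26,h), (26,i), (26,j)}
  {25, 26} × {i, j} = {(25,i), (25,j), (26,i), (26,j)}
  {25, 26} × {h, i, j} = {(25,h), (25,i), (25,j), (26,h), (26,i), (26,j)}
These 13 distinct sets form the basis B.
Close under arbitrary unions to get τ_{X×Y}; counting gives |τ_{X×Y}| = 25.


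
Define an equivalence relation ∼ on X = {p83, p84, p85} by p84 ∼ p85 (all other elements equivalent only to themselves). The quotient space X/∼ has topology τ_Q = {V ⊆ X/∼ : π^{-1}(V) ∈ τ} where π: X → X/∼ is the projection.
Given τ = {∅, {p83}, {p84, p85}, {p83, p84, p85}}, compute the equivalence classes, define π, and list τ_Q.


X/∼ = {[p83], [p84=p85]}; |τ_Q| = 4.

Equivalence classes: [p83], [p84=p85].
Quotient map π: X → X/∼ sends p83 ↦ [p83], p84 ↦ [p84=p85], p85 ↦ [p84=p85].
For each subset V ⊆ X/∼, compute π^{-1}(V) ⊆ X and check whether π^{-1}(V) ∈ τ. V is open in τ_Q iff π^{-1}(V) ∈ τ.
  V = {}: π^{-1}(V) = ∅ ∈ τ ✓.
  V = {[p83]}: π^{-1}(V) = {p83} ∈ τ ✓.
  V = {[p84=p85]}: π^{-1}(V) = {p84, p85} ∈ τ ✓.
  V = {[p83], [p84=p85]}: π^{-1}(V) = {p83, p84, p85} ∈ τ ✓.
Open sets in the quotient: τ_Q = {{}, {[p83]}, {[p84=p85]}, {[p83], [p84=p85]}} (4 elements).


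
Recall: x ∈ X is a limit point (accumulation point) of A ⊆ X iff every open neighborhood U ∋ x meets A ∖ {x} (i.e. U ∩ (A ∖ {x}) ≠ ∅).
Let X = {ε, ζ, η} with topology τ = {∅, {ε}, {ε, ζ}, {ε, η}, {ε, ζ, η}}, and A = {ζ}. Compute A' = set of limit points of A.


A' = ∅

For each x ∈ X, list the open sets U ∈ τ with x ∈ U, then check whether U ∩ (A ∖ {x}) ≠ ∅ for every such U.
  x = ε: open {ε} ∋ x has {ε} ∩ (A ∖ {ε}) = ∅, so x is NOT a limit point.
  x = ζ: open {ε, ζ} ∋ x has {ε, ζ} ∩ (A ∖ {ζ}) = ∅, so x is NOT a limit point.
  x = η: open {ε, η} ∋ x has {ε, η} ∩ (A ∖ {η}) = ∅, so x is NOT a limit point.
Collecting: A' = ∅.


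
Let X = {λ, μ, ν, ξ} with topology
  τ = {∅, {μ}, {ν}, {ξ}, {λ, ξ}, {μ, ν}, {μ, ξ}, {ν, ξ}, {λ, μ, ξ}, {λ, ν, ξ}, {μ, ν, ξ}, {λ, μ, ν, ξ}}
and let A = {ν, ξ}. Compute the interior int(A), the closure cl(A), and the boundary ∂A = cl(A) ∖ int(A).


int(A) = {ν, ξ}, cl(A) = {λ, ν, ξ}, ∂A = {λ}.

Closed sets in (X, τ) are complements of opens:
  closed(X, τ) = {∅, {λ}, {μ}, {ν}, {λ, μ}, {λ, ν}, {λ, ξ}, {μ, ν}, {λ, μ, ν}, {λ, μ, ξ}, {λ, ν, ξ}, {λ, μ, ν, ξ}}.
int(A) = ⋃ {U ∈ τ : U ⊆ A}. Opens contained in A: ∅, {ν}, {ξ}, {ν, ξ}.
Taking the union of these: int(A) = {ν, ξ}.
cl(A) = ⋂ {C closed : A ⊆ C}. Closed sets containing A: {λ, ν, ξ}, {λ, μ, ν, ξ}.
Intersecting these: cl(A) = {λ, ν, ξ}.
∂A = cl(A) ∖ int(A) = {λ, ν, ξ} ∖ {ν, ξ} = {λ}.


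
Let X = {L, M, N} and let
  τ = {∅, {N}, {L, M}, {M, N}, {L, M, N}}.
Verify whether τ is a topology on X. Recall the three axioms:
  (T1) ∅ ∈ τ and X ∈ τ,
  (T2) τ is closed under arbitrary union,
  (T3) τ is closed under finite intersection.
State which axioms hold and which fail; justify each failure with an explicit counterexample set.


τ is NOT a topology on X.

Axiom (T1): ∅ ∈ τ? Yes; X ∈ τ? Yes.
Axiom (T2/T3): check pairwise unions and intersections of members of τ.
Counterexample for (T3): {L, M} ∩ {M, N} = {M} ∉ τ. Therefore τ is NOT a topology.


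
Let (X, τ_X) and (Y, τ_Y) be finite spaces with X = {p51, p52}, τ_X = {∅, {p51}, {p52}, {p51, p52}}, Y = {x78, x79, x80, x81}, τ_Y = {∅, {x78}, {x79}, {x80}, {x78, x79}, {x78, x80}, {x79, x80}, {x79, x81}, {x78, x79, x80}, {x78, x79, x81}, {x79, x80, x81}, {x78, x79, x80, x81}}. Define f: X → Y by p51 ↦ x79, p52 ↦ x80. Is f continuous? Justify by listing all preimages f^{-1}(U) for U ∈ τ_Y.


f IS continuous.

Compute f^{-1}(U) for each U ∈ τ_Y:
  U = ∅: f^{-1}(U) = ∅ ∈ τ_X ✓.
  U = {x78}: f^{-1}(U) = ∅ ∈ τ_X ✓.
  U = {x79}: f^{-1}(U) = {p51} ∈ τ_X ✓.
  U = {x80}: f^{-1}(U) = {p52} ∈ τ_X ✓.
  U = {x78, x79}: f^{-1}(U) = {p51} ∈ τ_X ✓.
  U = {x78, x80}: f^{-1}(U) = {p52} ∈ τ_X ✓.
  U = {x79, x80}: f^{-1}(U) = {p51, p52} ∈ τ_X ✓.
  U = {x79, x81}: f^{-1}(U) = {p51} ∈ τ_X ✓.
  U = {x78, x79, x80}: f^{-1}(U) = {p51, p52} ∈ τ_X ✓.
  U = {x78, x79, x81}: f^{-1}(U) = {p51} ∈ τ_X ✓.
  U = {x79, x80, x81}: f^{-1}(U) = {p51, p52} ∈ τ_X ✓.
  U = {x78, x79, x80, x81}: f^{-1}(U) = {p51, p52} ∈ τ_X ✓.
Every preimage lies in τ_X, so f IS continuous.


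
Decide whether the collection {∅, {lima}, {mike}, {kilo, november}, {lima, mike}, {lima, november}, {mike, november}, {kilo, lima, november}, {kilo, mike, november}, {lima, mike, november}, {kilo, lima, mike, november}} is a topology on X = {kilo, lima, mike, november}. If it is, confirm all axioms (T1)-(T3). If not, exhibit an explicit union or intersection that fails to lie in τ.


τ is NOT a topology on X.

Axiom (T1): ∅ ∈ τ? Yes; X ∈ τ? Yes.
Axiom (T2/T3): check pairwise unions and intersections of members of τ.
Counterexample for (T3): {kilo, november} ∩ {lima, november} = {november} ∉ τ. Therefore τ is NOT a topology.


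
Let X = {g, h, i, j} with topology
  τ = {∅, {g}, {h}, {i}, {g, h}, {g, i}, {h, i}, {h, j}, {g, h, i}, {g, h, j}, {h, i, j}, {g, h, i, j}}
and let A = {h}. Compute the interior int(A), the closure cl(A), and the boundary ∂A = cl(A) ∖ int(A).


int(A) = {h}, cl(A) = {h, j}, ∂A = {j}.

Closed sets in (X, τ) are complements of opens:
  closed(X, τ) = {∅, {g}, {i}, {j}, {g, i}, {g, j}, {h, j}, {i, j}, {g, h, j}, {g, i, j}, {h, i, j}, {g, h, i, j}}.
int(A) = ⋃ {U ∈ τ : U ⊆ A}. Opens contained in A: ∅, {h}.
Taking the union of these: int(A) = {h}.
cl(A) = ⋂ {C closed : A ⊆ C}. Closed sets containing A: {h, j}, {g, h, j}, {h, i, j}, {g, h, i, j}.
Intersecting these: cl(A) = {h, j}.
∂A = cl(A) ∖ int(A) = {h, j} ∖ {h} = {j}.


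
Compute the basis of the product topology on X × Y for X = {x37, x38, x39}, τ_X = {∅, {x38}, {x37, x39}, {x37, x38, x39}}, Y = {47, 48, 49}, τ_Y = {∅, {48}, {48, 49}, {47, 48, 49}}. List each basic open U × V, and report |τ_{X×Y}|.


Basis B = {∅ × ∅, {x38} × {48}, {x37, x39} × {48}, {x38} × {48, 49}, {x37, x38, x39} × {48}, {x38} × {47, 48, 49}, {x37, x39} × {48, 49}, {x37, x39} × {47, 48, 49}, {x37, x38, x39} × {48, 49}, {x37, x38, x39} × {47, 48, 49}}; |τ_{X×Y}| = 16.

Enumerate products U × V with U ∈ τ_X, V ∈ τ_Y (deduplicated):
  ∅ × ∅ = {} (∅)
  {x38} × {48} = {(x38,48)}
  {x37, x39} × {48} = {(x37,48), (x39,48)}
  {x38} × {48, 49} = {(x38,48), (x38,49)}
  {x37, x38, x39} × {48} = {(x37,48), (x38,48), (x39,48)}
  {x38} × {47, 48, 49} = {(x38,47), (x38,48), (x38,49)}
  {x37, x39} × {48, 49} = {(x37,48), (x37,49), (x39,48), (x39,49)}
  {x37, x39} × {47, 48, 49} = {(x37,47), (x37,48), (x37,49), (x39,47), (x39,48), (x39,49)}
  {x37, x38, x39} × {48, 49} = {(x37,48), (x37,49), (x38,48), (x38,49), (x39,48), (x39,49)}
  {x37, x38, x39} × {47, 48, 49} = {(x37,47), (x37,48), (x37,49), (x38,47), (x38,48), (x38,49), (x39,47), (x39,48), (x39,49)}
These 10 distinct sets form the basis B.
Close under arbitrary unions to get τ_{X×Y}; counting gives |τ_{X×Y}| = 16.


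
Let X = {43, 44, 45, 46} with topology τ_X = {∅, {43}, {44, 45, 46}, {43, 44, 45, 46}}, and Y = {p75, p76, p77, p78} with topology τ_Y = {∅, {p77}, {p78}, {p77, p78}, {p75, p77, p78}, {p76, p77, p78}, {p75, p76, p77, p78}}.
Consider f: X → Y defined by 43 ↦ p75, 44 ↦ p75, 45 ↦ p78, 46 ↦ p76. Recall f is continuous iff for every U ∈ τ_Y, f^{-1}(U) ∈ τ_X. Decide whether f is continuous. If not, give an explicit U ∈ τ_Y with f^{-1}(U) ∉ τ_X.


f is NOT continuous.

Compute f^{-1}(U) for each U ∈ τ_Y:
  U = ∅: f^{-1}(U) = ∅ ∈ τ_X ✓.
  U = {p77}: f^{-1}(U) = ∅ ∈ τ_X ✓.
  U = {p78}: f^{-1}(U) = {45} ∉ τ_X ✗.
  U = {p77, p78}: f^{-1}(U) = {45} ∉ τ_X ✗.
  U = {p75, p77, p78}: f^{-1}(U) = {43, 44, 45} ∉ τ_X ✗.
  U = {p76, p77, p78}: f^{-1}(U) = {45, 46} ∉ τ_X ✗.
  U = {p75, p76, p77, p78}: f^{-1}(U) = {43, 44, 45, 46} ∈ τ_X ✓.
Found U = {p78} with f^{-1}(U) = {45} not in τ_X. Therefore f is NOT continuous.


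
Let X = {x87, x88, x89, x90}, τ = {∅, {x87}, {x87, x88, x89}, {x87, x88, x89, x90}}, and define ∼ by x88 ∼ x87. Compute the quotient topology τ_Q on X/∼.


X/∼ = {[x87=x88], [x89], [x90]}; |τ_Q| = 3.

Equivalence classes: [x87=x88], [x89], [x90].
Quotient map π: X → X/∼ sends x87 ↦ [x87=x88], x88 ↦ [x87=x88], x89 ↦ [x89], x90 ↦ [x90].
For each subset V ⊆ X/∼, compute π^{-1}(V) ⊆ X and check whether π^{-1}(V) ∈ τ. V is open in τ_Q iff π^{-1}(V) ∈ τ.
  V = {}: π^{-1}(V) = ∅ ∈ τ ✓.
  V = {[x87=x88]}: π^{-1}(V) = {x87, x88} ∉ τ ✗.
  V = {[x89]}: π^{-1}(V) = {x89} ∉ τ ✗.
  V = {[x87=x88], [x89]}: π^{-1}(V) = {x87, x88, x89} ∈ τ ✓.
  V = {[x90]}: π^{-1}(V) = {x90} ∉ τ ✗.
  V = {[x87=x88], [x90]}: π^{-1}(V) = {x87, x88, x90} ∉ τ ✗.
  V = {[x89], [x90]}: π^{-1}(V) = {x89, x90} ∉ τ ✗.
  V = {[x87=x88], [x89], [x90]}: π^{-1}(V) = {x87, x88, x89, x90} ∈ τ ✓.
Open sets in the quotient: τ_Q = {{}, {[x87=x88], [x89]}, {[x87=x88], [x89], [x90]}} (3 elements).


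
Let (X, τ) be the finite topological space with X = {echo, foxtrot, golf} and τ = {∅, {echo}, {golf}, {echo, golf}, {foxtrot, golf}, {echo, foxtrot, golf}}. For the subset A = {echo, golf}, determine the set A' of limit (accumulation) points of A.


A' = {foxtrot}

For each x ∈ X, list the open sets U ∈ τ with x ∈ U, then check whether U ∩ (A ∖ {x}) ≠ ∅ for every such U.
  x = echo: open {echo} ∋ x has {echo} ∩ (A ∖ {echo}) = ∅, so x is NOT a limit point.
  x = foxtrot: opens ∋ x are {foxtrot, golf}, {echo, foxtrot, golf}; each meets A ∖ {foxtrot}, so x IS a limit point.
  x = golf: open {golf} ∋ x has {golf} ∩ (A ∖ {golf}) = ∅, so x is NOT a limit point.
Collecting: A' = {foxtrot}.


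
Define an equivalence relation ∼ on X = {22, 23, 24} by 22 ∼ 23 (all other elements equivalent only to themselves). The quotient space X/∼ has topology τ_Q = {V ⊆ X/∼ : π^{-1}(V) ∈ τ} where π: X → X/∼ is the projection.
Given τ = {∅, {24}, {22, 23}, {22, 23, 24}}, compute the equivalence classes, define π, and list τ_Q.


X/∼ = {[22=23], [24]}; |τ_Q| = 4.

Equivalence classes: [22=23], [24].
Quotient map π: X → X/∼ sends 22 ↦ [22=23], 23 ↦ [22=23], 24 ↦ [24].
For each subset V ⊆ X/∼, compute π^{-1}(V) ⊆ X and check whether π^{-1}(V) ∈ τ. V is open in τ_Q iff π^{-1}(V) ∈ τ.
  V = {}: π^{-1}(V) = ∅ ∈ τ ✓.
  V = {[22=23]}: π^{-1}(V) = {22, 23} ∈ τ ✓.
  V = {[24]}: π^{-1}(V) = {24} ∈ τ ✓.
  V = {[22=23], [24]}: π^{-1}(V) = {22, 23, 24} ∈ τ ✓.
Open sets in the quotient: τ_Q = {{}, {[22=23]}, {[24]}, {[22=23], [24]}} (4 elements).


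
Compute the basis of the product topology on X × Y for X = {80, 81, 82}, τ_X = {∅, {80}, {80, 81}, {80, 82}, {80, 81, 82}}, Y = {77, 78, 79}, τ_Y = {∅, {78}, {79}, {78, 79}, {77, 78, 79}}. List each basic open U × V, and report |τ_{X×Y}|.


Basis B = {∅ × ∅, {80} × {78}, {80} × {79}, {80} × {78, 79}, {80, 81} × {78}, {80, 82} × {78}, {80, 81} × {79}, {80, 82} × {79}, {80} × {77, 78, 79}, {80, 81, 82} × {78}, {80, 81, 82} × {79}, {80, 81} × {78, 79}, {80, 82} × {78, 79}, {80, 81} × {77, 78, 79}, {80, 82} × {77, 78, 79}, {80, 81, 82} × {78, 79}, {80, 81, 82} × {77, 78, 79}}; |τ_{X×Y}| = 50.

Enumerate products U × V with U ∈ τ_X, V ∈ τ_Y (deduplicated):
  ∅ × ∅ = {} (∅)
  {80} × {78} = {(80,78)}
  {80} × {79} = {(80,79)}
  {80} × {78, 79} = {(80,78), (80,79)}
  {80, 81} × {78} = {(80,78), (81,78)}
  {80, 82} × {78} = {(80,78), (82,78)}
  {80, 81} × {79} = {(80,79), (81,79)}
  {80, 82} × {79} = {(80,79), (82,79)}
  {80} × {77, 78, 79} = {(80,77), (80,78), (80,79)}
  {80, 81, 82} × {78} = {(80,78), (81,78), (82,78)}
  {80, 81, 82} × {79} = {(80,79), (81,79), (82,79)}
  {80, 81} × {78, 79} = {(80,78), (80,79), (81,78), (81,79)}
  {80, 82} × {78, 79} = {(80,78), (80,79), (82,78), (82,79)}
  {80, 81} × {77, 78, 79} = {(80,77), (80,78), (80,79), (81,77), (81,78), (81,79)}
  {80, 82} × {77, 78, 79} = {(80,77), (80,78), (80,79), (82,77), (82,78), (82,79)}
  {80, 81, 82} × {78, 79} = {(80,78), (80,79), (81,78), (81,79), (82,78), (82,79)}
  {80, 81, 82} × {77, 78, 79} = {(80,77), (80,78), (80,79), (81,77), (81,78), (81,79), (82,77), (82,78), (82,79)}
These 17 distinct sets form the basis B.
Close under arbitrary unions to get τ_{X×Y}; counting gives |τ_{X×Y}| = 50.


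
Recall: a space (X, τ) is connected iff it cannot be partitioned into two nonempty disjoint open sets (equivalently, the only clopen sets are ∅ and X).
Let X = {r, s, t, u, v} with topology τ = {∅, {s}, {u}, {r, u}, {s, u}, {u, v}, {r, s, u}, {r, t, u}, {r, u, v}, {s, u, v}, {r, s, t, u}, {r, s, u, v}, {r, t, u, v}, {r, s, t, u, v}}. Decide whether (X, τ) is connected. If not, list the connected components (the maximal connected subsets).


(X, τ) is disconnected; components = [{s}, {r, t, u, v}].

Find clopen sets (U ∈ τ with X ∖ U ∈ τ):
  U = ∅, X ∖ U = {r, s, t, u, v} — both open, so U is clopen.
  U = {s}, X ∖ U = {r, t, u, v} — both open, so U is clopen.
  U = {r, t, u, v}, X ∖ U = {s} — both open, so U is clopen.
  U = {r, s, t, u, v}, X ∖ U = ∅ — both open, so U is clopen.
Nontrivial clopen(s) exist: e.g. {s}. So (X, τ) is disconnected.
Compute connected components by grouping points that agree on all clopens:
  component: {s}
  component: {r, t, u, v}


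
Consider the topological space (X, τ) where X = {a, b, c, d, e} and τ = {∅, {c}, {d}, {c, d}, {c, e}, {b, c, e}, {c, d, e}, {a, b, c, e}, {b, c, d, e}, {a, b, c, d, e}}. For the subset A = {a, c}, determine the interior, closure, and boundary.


int(A) = {c}, cl(A) = {a, b, c, e}, ∂A = {a, b, e}.

Closed sets in (X, τ) are complements of opens:
  closed(X, τ) = {∅, {a}, {d}, {a, b}, {a, d}, {a, b, d}, {a, b, e}, {a, b, c, e}, {a, b, d, e}, {a, b, c, d, e}}.
int(A) = ⋃ {U ∈ τ : U ⊆ A}. Opens contained in A: ∅, {c}.
Taking the union of these: int(A) = {c}.
cl(A) = ⋂ {C closed : A ⊆ C}. Closed sets containing A: {a, b, c, e}, {a, b, c, d, e}.
Intersecting these: cl(A) = {a, b, c, e}.
∂A = cl(A) ∖ int(A) = {a, b, c, e} ∖ {c} = {a, b, e}.


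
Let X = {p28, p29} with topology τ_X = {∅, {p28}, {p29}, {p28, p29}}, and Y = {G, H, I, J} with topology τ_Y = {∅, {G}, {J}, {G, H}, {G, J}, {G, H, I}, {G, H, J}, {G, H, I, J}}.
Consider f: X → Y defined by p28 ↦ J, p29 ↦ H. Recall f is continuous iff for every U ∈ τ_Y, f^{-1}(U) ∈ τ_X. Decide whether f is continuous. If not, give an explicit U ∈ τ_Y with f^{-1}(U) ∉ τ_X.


f IS continuous.

Compute f^{-1}(U) for each U ∈ τ_Y:
  U = ∅: f^{-1}(U) = ∅ ∈ τ_X ✓.
  U = {G}: f^{-1}(U) = ∅ ∈ τ_X ✓.
  U = {J}: f^{-1}(U) = {p28} ∈ τ_X ✓.
  U = {G, H}: f^{-1}(U) = {p29} ∈ τ_X ✓.
  U = {G, J}: f^{-1}(U) = {p28} ∈ τ_X ✓.
  U = {G, H, I}: f^{-1}(U) = {p29} ∈ τ_X ✓.
  U = {G, H, J}: f^{-1}(U) = {p28, p29} ∈ τ_X ✓.
  U = {G, H, I, J}: f^{-1}(U) = {p28, p29} ∈ τ_X ✓.
Every preimage lies in τ_X, so f IS continuous.


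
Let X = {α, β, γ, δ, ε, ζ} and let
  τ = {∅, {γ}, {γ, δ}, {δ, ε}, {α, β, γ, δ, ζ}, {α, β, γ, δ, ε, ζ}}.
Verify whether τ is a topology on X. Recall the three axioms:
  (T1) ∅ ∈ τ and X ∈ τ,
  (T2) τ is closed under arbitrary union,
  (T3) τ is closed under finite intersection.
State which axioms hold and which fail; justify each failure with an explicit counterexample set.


τ is NOT a topology on X.

Axiom (T1): ∅ ∈ τ? Yes; X ∈ τ? Yes.
Axiom (T2/T3): check pairwise unions and intersections of members of τ.
Counterexample for (T2): {γ} ∪ {δ, ε} = {γ, δ, ε} ∉ τ. Therefore τ is NOT a topology.


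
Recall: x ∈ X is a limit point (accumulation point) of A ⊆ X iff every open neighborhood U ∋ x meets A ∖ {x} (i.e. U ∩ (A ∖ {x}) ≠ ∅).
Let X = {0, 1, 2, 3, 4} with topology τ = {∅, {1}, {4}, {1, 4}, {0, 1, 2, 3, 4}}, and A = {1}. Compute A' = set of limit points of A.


A' = {0, 2, 3}

For each x ∈ X, list the open sets U ∈ τ with x ∈ U, then check whether U ∩ (A ∖ {x}) ≠ ∅ for every such U.
  x = 0: opens ∋ x are {0, 1, 2, 3, 4}; each meets A ∖ {0}, so x IS a limit point.
  x = 1: open {1} ∋ x has {1} ∩ (A ∖ {1}) = ∅, so x is NOT a limit point.
  x = 2: opens ∋ x are {0, 1, 2, 3, 4}; each meets A ∖ {2}, so x IS a limit point.
  x = 3: opens ∋ x are {0, 1, 2, 3, 4}; each meets A ∖ {3}, so x IS a limit point.
  x = 4: open {4} ∋ x has {4} ∩ (A ∖ {4}) = ∅, so x is NOT a limit point.
Collecting: A' = {0, 2, 3}.


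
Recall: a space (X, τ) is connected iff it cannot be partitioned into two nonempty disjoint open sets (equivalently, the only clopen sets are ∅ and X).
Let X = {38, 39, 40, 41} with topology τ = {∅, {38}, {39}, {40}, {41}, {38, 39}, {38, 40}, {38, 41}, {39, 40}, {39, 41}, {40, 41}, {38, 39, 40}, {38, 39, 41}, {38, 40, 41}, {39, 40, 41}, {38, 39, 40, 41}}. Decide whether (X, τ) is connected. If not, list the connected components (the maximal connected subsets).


(X, τ) is disconnected; components = [{38}, {39}, {40}, {41}].

Find clopen sets (U ∈ τ with X ∖ U ∈ τ):
  U = ∅, X ∖ U = {38, 39, 40, 41} — both open, so U is clopen.
  U = {38}, X ∖ U = {39, 40, 41} — both open, so U is clopen.
  U = {39}, X ∖ U = {38, 40, 41} — both open, so U is clopen.
  U = {40}, X ∖ U = {38, 39, 41} — both open, so U is clopen.
  U = {41}, X ∖ U = {38, 39, 40} — both open, so U is clopen.
  U = {38, 39}, X ∖ U = {40, 41} — both open, so U is clopen.
  U = {38, 40}, X ∖ U = {39, 41} — both open, so U is clopen.
  U = {38, 41}, X ∖ U = {39, 40} — both open, so U is clopen.
  U = {39, 40}, X ∖ U = {38, 41} — both open, so U is clopen.
  U = {39, 41}, X ∖ U = {38, 40} — both open, so U is clopen.
  U = {40, 41}, X ∖ U = {38, 39} — both open, so U is clopen.
  U = {38, 39, 40}, X ∖ U = {41} — both open, so U is clopen.
  U = {38, 39, 41}, X ∖ U = {40} — both open, so U is clopen.
  U = {38, 40, 41}, X ∖ U = {39} — both open, so U is clopen.
  U = {39, 40, 41}, X ∖ U = {38} — both open, so U is clopen.
  U = {38, 39, 40, 41}, X ∖ U = ∅ — both open, so U is clopen.
Nontrivial clopen(s) exist: e.g. {39, 40}. So (X, τ) is disconnected.
Compute connected components by grouping points that agree on all clopens:
  component: {38}
  component: {39}
  component: {40}
  component: {41}
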